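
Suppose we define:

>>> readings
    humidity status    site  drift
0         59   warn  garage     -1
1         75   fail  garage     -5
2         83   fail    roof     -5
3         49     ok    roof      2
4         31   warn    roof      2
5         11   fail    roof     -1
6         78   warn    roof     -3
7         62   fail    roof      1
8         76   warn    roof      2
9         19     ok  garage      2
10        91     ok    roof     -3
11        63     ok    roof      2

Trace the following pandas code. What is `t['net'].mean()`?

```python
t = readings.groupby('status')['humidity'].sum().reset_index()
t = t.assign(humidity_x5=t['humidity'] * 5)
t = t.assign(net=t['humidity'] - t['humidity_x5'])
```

-929.333333333

group by status, sum of humidity:
status
fail    231
ok      222
warn    244
Name: humidity, dtype: int64
reset_index():
  status  humidity
0   fail       231
1     ok       222
2   warn       244
add column humidity_x5 = t['humidity'] * 5:
  status  humidity  humidity_x5
0   fail       231         1155
1     ok       222         1110
2   warn       244         1220
add column net = t['humidity'] - t['humidity_x5']:
  status  humidity  humidity_x5  net
0   fail       231         1155 -924
1     ok       222         1110 -888
2   warn       244         1220 -976
Hence -929.333333333.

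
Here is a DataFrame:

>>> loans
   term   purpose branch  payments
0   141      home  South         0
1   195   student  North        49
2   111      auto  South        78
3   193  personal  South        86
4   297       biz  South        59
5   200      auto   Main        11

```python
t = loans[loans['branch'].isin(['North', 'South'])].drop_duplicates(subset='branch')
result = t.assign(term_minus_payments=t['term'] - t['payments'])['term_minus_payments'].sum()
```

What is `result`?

filter rows where branch in ['North', 'South']:
   term   purpose branch  payments
0   141      home  South         0
1   195   student  North        49
2   111      auto  South        78
3   193  personal  South        86
4   297       biz  South        59
drop duplicate branch (keep=first):
   term  purpose branch  payments
0   141     home  South         0
1   195  student  North        49
add column term_minus_payments = t['term'] - t['payments']:
   term  purpose branch  payments  term_minus_payments
0   141     home  South         0                  141
1   195  student  North        49                  146
Reading off the sum of column 'term_minus_payments', we get 287.

287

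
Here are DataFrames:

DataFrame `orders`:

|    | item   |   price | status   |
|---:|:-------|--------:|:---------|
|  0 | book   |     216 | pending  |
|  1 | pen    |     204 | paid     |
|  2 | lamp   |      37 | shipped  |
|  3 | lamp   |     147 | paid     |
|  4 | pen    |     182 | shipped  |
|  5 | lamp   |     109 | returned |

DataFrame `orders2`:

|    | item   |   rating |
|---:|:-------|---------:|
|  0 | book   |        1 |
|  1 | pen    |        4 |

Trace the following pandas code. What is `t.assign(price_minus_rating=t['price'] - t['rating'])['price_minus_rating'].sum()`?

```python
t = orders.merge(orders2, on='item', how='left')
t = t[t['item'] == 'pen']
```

merge on 'item' (how='left') → 6 rows:
   item  price    status  rating
0  book    216   pending     1.0
1   pen    204      paid     4.0
2  lamp     37   shipped     NaN
3  lamp    147      paid     NaN
4   pen    182   shipped     4.0
5  lamp    109  returned     NaN
filter rows where item == 'pen':
  item  price   status  rating
1  pen    204     paid     4.0
4  pen    182  shipped     4.0
add column price_minus_rating = t['price'] - t['rating']:
  item  price   status  rating  price_minus_rating
1  pen    204     paid     4.0               200.0
4  pen    182  shipped     4.0               178.0
Taking the sum of column 'price_minus_rating' gives 378.0.

378.0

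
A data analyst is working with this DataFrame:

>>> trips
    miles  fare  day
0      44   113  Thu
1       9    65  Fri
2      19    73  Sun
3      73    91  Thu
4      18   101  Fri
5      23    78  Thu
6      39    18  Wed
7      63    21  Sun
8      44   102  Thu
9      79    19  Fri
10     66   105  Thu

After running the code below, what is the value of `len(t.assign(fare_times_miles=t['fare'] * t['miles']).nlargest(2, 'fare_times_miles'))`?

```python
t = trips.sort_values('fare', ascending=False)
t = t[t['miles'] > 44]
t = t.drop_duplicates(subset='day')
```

sort by fare descending:
    miles  fare  day
0      44   113  Thu
10     66   105  Thu
8      44   102  Thu
4      18   101  Fri
3      73    91  Thu
5      23    78  Thu
2      19    73  Sun
1       9    65  Fri
7      63    21  Sun
9      79    19  Fri
6      39    18  Wed
filter rows where miles > 44:
    miles  fare  day
10     66   105  Thu
3      73    91  Thu
7      63    21  Sun
9      79    19  Fri
drop duplicate day (keep=first):
    miles  fare  day
10     66   105  Thu
7      63    21  Sun
9      79    19  Fri
add column fare_times_miles = t['fare'] * t['miles']:
    miles  fare  day  fare_times_miles
10     66   105  Thu              6930
7      63    21  Sun              1323
9      79    19  Fri              1501
take 2 rows with largest fare_times_miles:
    miles  fare  day  fare_times_miles
10     66   105  Thu              6930
9      79    19  Fri              1501
Reading off the number of rows, we get 2.

2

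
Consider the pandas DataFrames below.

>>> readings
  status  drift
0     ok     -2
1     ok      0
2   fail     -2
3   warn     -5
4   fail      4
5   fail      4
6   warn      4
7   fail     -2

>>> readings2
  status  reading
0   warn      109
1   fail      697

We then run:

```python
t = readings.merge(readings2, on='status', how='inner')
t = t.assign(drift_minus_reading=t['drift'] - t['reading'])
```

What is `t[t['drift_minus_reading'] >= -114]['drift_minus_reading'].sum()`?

-219

merge on 'status' (how='inner') → 6 rows:
  status  drift  reading
0   fail     -2      697
1   warn     -5      109
2   fail      4      697
3   fail      4      697
4   warn      4      109
5   fail     -2      697
add column drift_minus_reading = t['drift'] - t['reading']:
  status  drift  reading  drift_minus_reading
0   fail     -2      697                 -699
1   warn     -5      109                 -114
2   fail      4      697                 -693
3   fail      4      697                 -693
4   warn      4      109                 -105
5   fail     -2      697                 -699
filter rows where drift_minus_reading >= -114:
  status  drift  reading  drift_minus_reading
1   warn     -5      109                 -114
4   warn      4      109                 -105
sum of column 'drift_minus_reading' → -219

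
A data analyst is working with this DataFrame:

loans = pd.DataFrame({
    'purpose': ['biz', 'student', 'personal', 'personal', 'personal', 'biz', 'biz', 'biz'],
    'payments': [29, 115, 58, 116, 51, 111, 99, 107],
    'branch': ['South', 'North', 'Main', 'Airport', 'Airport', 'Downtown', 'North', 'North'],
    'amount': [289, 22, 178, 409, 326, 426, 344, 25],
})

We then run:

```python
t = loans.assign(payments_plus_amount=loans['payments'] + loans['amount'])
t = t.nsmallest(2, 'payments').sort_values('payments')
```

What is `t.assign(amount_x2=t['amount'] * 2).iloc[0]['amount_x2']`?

578

add column payments_plus_amount = loans['payments'] + loans['amount']:
    purpose  payments    branch  amount  payments_plus_amount
0       biz        29     South     289                   318
1   student       115     North      22                   137
2  personal        58      Main     178                   236
3  personal       116   Airport     409                   525
4  personal        51   Airport     326                   377
5       biz       111  Downtown     426                   537
6       biz        99     North     344                   443
7       biz       107     North      25                   132
take 2 rows with smallest payments:
    purpose  payments   branch  amount  payments_plus_amount
0       biz        29    South     289                   318
4  personal        51  Airport     326                   377
sort by payments:
    purpose  payments   branch  amount  payments_plus_amount
0       biz        29    South     289                   318
4  personal        51  Airport     326                   377
add column amount_x2 = t['amount'] * 2:
    purpose  payments   branch  amount  payments_plus_amount  amount_x2
0       biz        29    South     289                   318        578
4  personal        51  Airport     326                   377        652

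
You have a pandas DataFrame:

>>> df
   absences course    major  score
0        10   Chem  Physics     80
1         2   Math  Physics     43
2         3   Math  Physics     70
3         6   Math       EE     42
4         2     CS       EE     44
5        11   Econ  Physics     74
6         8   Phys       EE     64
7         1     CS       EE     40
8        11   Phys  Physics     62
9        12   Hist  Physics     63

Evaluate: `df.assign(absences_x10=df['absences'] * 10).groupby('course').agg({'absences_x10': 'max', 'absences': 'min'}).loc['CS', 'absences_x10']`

20

add column absences_x10 = df['absences'] * 10:
   absences course    major  score  absences_x10
0        10   Chem  Physics     80           100
1         2   Math  Physics     43            20
2         3   Math  Physics     70            30
3         6   Math       EE     42            60
4         2     CS       EE     44            20
5        11   Econ  Physics     74           110
6         8   Phys       EE     64            80
7         1     CS       EE     40            10
8        11   Phys  Physics     62           110
9        12   Hist  Physics     63           120
group by course: max(absences_x10), min(absences):
        absences_x10  absences
course                        
CS                20         1
Chem             100        10
Econ             110        11
Hist             120        12
Math              60         2
Phys             110         8
Reading off the value at row 'CS', column 'absences_x10', we get 20.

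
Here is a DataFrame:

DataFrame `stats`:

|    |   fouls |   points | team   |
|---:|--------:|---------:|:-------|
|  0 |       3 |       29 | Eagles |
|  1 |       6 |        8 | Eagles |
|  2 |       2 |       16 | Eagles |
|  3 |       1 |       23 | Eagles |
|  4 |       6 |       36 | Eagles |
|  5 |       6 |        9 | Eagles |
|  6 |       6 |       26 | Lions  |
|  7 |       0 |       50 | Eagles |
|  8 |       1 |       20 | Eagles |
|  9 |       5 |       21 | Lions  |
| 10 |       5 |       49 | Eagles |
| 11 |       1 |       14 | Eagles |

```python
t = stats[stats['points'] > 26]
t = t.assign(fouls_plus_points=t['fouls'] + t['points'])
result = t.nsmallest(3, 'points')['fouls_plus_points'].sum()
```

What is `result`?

filter rows where points > 26:
    fouls  points    team
0       3      29  Eagles
4       6      36  Eagles
7       0      50  Eagles
10      5      49  Eagles
add column fouls_plus_points = t['fouls'] + t['points']:
    fouls  points    team  fouls_plus_points
0       3      29  Eagles                 32
4       6      36  Eagles                 42
7       0      50  Eagles                 50
10      5      49  Eagles                 54
take 3 rows with smallest points:
    fouls  points    team  fouls_plus_points
0       3      29  Eagles                 32
4       6      36  Eagles                 42
10      5      49  Eagles                 54

128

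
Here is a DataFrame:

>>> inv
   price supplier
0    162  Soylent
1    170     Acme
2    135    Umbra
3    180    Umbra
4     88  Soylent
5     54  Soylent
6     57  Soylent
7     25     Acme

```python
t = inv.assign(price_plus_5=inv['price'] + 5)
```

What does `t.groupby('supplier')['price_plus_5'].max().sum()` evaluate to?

527

add column price_plus_5 = inv['price'] + 5:
   price supplier  price_plus_5
0    162  Soylent           167
1    170     Acme           175
2    135    Umbra           140
3    180    Umbra           185
4     88  Soylent            93
5     54  Soylent            59
6     57  Soylent            62
7     25     Acme            30
group by supplier, max of price_plus_5:
supplier
Acme       175
Soylent    167
Umbra      185
Name: price_plus_5, dtype: int64
Hence 527.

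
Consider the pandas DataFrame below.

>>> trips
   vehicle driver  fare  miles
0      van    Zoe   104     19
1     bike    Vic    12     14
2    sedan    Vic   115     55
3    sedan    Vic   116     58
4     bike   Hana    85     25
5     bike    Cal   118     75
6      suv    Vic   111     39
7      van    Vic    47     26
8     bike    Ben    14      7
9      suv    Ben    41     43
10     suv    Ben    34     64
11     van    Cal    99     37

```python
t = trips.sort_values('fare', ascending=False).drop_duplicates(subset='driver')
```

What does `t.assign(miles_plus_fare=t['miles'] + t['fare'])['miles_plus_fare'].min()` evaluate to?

sort by fare descending:
   vehicle driver  fare  miles
5     bike    Cal   118     75
3    sedan    Vic   116     58
2    sedan    Vic   115     55
6      suv    Vic   111     39
0      van    Zoe   104     19
11     van    Cal    99     37
4     bike   Hana    85     25
7      van    Vic    47     26
9      suv    Ben    41     43
10     suv    Ben    34     64
8     bike    Ben    14      7
1     bike    Vic    12     14
drop duplicate driver (keep=first):
  vehicle driver  fare  miles
5    bike    Cal   118     75
3   sedan    Vic   116     58
0     van    Zoe   104     19
4    bike   Hana    85     25
9     suv    Ben    41     43
add column miles_plus_fare = t['miles'] + t['fare']:
  vehicle driver  fare  miles  miles_plus_fare
5    bike    Cal   118     75              193
3   sedan    Vic   116     58              174
0     van    Zoe   104     19              123
4    bike   Hana    85     25              110
9     suv    Ben    41     43               84

84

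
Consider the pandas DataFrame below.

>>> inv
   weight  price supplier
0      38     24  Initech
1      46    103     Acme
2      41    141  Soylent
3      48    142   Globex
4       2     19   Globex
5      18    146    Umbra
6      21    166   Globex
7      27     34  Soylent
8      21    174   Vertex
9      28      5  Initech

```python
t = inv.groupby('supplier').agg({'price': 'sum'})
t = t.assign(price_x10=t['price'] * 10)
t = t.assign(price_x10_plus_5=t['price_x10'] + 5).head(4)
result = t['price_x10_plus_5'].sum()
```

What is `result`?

group by supplier, sum of price:
          price
supplier       
Acme        103
Globex      327
Initech      29
Soylent     175
Umbra       146
Vertex      174
add column price_x10 = t['price'] * 10:
          price  price_x10
supplier                  
Acme        103       1030
Globex      327       3270
Initech      29        290
Soylent     175       1750
Umbra       146       1460
Vertex      174       1740
add column price_x10_plus_5 = t['price_x10'] + 5:
          price  price_x10  price_x10_plus_5
supplier                                    
Acme        103       1030              1035
Globex      327       3270              3275
Initech      29        290               295
Soylent     175       1750              1755
Umbra       146       1460              1465
Vertex      174       1740              1745
take first 4 rows:
          price  price_x10  price_x10_plus_5
supplier                                    
Acme        103       1030              1035
Globex      327       3270              3275
Initech      29        290               295
Soylent     175       1750              1755

6360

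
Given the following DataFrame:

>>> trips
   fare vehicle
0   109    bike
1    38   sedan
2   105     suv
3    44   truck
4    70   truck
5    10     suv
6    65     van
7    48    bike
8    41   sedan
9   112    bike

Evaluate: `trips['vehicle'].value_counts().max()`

3

value_counts of vehicle:
vehicle
bike     3
sedan    2
suv      2
truck    2
van      1
Name: count, dtype: int64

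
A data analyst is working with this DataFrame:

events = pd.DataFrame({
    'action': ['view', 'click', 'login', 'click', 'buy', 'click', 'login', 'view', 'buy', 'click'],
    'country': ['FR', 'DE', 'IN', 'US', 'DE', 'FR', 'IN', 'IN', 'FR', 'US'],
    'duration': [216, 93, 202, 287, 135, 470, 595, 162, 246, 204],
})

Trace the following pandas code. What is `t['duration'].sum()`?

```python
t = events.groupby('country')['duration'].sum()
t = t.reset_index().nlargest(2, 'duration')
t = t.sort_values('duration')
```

group by country, sum of duration:
country
DE    228
FR    932
IN    959
US    491
Name: duration, dtype: int64
reset_index():
  country  duration
0      DE       228
1      FR       932
2      IN       959
3      US       491
take 2 rows with largest duration:
  country  duration
2      IN       959
1      FR       932
sort by duration:
  country  duration
1      FR       932
2      IN       959
Taking the sum of column 'duration' gives 1891.

1891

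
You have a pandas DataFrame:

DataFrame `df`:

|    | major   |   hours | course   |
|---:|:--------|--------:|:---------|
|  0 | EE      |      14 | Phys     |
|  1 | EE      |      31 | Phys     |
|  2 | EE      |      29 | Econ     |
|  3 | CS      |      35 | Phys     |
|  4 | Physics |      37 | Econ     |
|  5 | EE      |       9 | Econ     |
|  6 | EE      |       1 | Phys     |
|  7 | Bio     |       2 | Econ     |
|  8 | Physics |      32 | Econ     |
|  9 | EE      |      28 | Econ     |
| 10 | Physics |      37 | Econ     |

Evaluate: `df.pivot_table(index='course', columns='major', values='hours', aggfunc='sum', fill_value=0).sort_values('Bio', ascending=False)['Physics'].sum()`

pivot: rows=course, cols=major, sum(hours):
major   Bio  CS  EE  Physics
course                      
Econ      2   0  66      106
Phys      0  35  46        0
sort by Bio descending:
major   Bio  CS  EE  Physics
course                      
Econ      2   0  66      106
Phys      0  35  46        0
Reading off the sum of column 'Physics', we get 106.

106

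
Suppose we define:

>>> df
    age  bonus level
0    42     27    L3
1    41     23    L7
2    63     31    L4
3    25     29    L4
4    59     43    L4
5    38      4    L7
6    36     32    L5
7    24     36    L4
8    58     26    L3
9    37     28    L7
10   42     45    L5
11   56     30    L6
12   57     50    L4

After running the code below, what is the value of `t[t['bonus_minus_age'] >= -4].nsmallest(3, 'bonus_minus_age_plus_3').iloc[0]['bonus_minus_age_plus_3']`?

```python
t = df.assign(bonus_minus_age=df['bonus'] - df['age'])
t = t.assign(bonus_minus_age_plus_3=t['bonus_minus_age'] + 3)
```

add column bonus_minus_age = df['bonus'] - df['age']:
    age  bonus level  bonus_minus_age
0    42     27    L3              -15
1    41     23    L7              -18
2    63     31    L4              -32
3    25     29    L4                4
4    59     43    L4              -16
5    38      4    L7              -34
6    36     32    L5               -4
7    24     36    L4               12
8    58     26    L3              -32
9    37     28    L7               -9
10   42     45    L5                3
11   56     30    L6              -26
12   57     50    L4               -7
add column bonus_minus_age_plus_3 = t['bonus_minus_age'] + 3:
    age  bonus level  bonus_minus_age  bonus_minus_age_plus_3
0    42     27    L3              -15                     -12
1    41     23    L7              -18                     -15
2    63     31    L4              -32                     -29
3    25     29    L4                4                       7
4    59     43    L4              -16                     -13
5    38      4    L7              -34                     -31
6    36     32    L5               -4                      -1
7    24     36    L4               12                      15
8    58     26    L3              -32                     -29
9    37     28    L7               -9                      -6
10   42     45    L5                3                       6
11   56     30    L6              -26                     -23
12   57     50    L4               -7                      -4
filter rows where bonus_minus_age >= -4:
    age  bonus level  bonus_minus_age  bonus_minus_age_plus_3
3    25     29    L4                4                       7
6    36     32    L5               -4                      -1
7    24     36    L4               12                      15
10   42     45    L5                3                       6
take 3 rows with smallest bonus_minus_age_plus_3:
    age  bonus level  bonus_minus_age  bonus_minus_age_plus_3
6    36     32    L5               -4                      -1
10   42     45    L5                3                       6
3    25     29    L4                4                       7

-1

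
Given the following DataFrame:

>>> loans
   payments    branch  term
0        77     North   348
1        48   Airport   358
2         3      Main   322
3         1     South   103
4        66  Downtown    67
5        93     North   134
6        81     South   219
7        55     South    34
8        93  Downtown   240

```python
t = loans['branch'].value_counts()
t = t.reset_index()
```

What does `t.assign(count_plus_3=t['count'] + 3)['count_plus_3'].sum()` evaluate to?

value_counts of branch:
branch
South       3
North       2
Downtown    2
Airport     1
Main        1
Name: count, dtype: int64
reset_index():
     branch  count
0     South      3
1     North      2
2  Downtown      2
3   Airport      1
4      Main      1
add column count_plus_3 = t['count'] + 3:
     branch  count  count_plus_3
0     South      3             6
1     North      2             5
2  Downtown      2             5
3   Airport      1             4
4      Main      1             4
Finally, sum of column 'count_plus_3' = 24.

24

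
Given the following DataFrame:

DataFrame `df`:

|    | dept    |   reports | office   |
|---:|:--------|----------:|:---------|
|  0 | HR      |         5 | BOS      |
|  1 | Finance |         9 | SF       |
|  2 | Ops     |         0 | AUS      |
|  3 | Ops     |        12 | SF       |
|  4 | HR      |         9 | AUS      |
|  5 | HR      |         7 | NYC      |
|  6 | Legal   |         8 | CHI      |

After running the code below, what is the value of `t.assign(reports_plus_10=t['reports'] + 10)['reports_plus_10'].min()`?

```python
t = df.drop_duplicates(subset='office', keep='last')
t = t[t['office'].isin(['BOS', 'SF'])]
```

15

drop duplicate office (keep=last):
    dept  reports office
0     HR        5    BOS
3    Ops       12     SF
4     HR        9    AUS
5     HR        7    NYC
6  Legal        8    CHI
filter rows where office in ['BOS', 'SF']:
  dept  reports office
0   HR        5    BOS
3  Ops       12     SF
add column reports_plus_10 = t['reports'] + 10:
  dept  reports office  reports_plus_10
0   HR        5    BOS               15
3  Ops       12     SF               22
The min of column 'reports_plus_10' is 15.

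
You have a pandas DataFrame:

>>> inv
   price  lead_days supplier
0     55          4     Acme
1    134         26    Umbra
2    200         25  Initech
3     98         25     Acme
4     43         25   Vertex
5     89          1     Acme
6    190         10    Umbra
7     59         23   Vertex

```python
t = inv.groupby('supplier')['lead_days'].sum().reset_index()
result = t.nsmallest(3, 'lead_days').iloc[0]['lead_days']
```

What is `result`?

25

group by supplier, sum of lead_days:
supplier
Acme       30
Initech    25
Umbra      36
Vertex     48
Name: lead_days, dtype: int64
reset_index():
  supplier  lead_days
0     Acme         30
1  Initech         25
2    Umbra         36
3   Vertex         48
take 3 rows with smallest lead_days:
  supplier  lead_days
1  Initech         25
0     Acme         30
2    Umbra         36
So iloc[0]['lead_days'] = 25.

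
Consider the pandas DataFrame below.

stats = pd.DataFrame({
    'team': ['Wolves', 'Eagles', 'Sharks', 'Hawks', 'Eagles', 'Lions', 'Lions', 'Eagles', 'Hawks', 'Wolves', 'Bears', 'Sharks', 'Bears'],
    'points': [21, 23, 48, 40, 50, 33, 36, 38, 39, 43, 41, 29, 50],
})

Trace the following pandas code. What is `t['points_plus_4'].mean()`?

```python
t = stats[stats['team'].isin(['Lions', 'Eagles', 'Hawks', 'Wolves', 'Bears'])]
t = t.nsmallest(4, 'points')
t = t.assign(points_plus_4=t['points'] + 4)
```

filter rows where team in ['Lions', 'Eagles', 'Hawks', 'Wolves', 'Bears']:
      team  points
0   Wolves      21
1   Eagles      23
3    Hawks      40
4   Eagles      50
5    Lions      33
6    Lions      36
7   Eagles      38
8    Hawks      39
9   Wolves      43
10   Bears      41
12   Bears      50
take 4 rows with smallest points:
     team  points
0  Wolves      21
1  Eagles      23
5   Lions      33
6   Lions      36
add column points_plus_4 = t['points'] + 4:
     team  points  points_plus_4
0  Wolves      21             25
1  Eagles      23             27
5   Lions      33             37
6   Lions      36             40
Taking the mean of column 'points_plus_4' gives 32.25.

32.25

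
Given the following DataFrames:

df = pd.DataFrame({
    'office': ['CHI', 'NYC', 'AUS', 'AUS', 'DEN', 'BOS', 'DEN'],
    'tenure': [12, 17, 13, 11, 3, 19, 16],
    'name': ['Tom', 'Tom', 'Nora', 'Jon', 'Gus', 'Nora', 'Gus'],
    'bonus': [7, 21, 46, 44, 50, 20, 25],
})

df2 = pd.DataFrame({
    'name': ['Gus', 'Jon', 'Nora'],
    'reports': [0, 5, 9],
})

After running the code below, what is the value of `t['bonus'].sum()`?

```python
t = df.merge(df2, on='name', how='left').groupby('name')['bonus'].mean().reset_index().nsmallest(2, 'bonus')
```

merge on 'name' (how='left') → 7 rows:
  office  tenure  name  bonus  reports
0    CHI      12   Tom      7      NaN
1    NYC      17   Tom     21      NaN
2    AUS      13  Nora     46      9.0
3    AUS      11   Jon     44      5.0
4    DEN       3   Gus     50      0.0
5    BOS      19  Nora     20      9.0
6    DEN      16   Gus     25      0.0
group by name, mean of bonus:
name
Gus     37.5
Jon     44.0
Nora    33.0
Tom     14.0
Name: bonus, dtype: float64
reset_index():
   name  bonus
0   Gus   37.5
1   Jon   44.0
2  Nora   33.0
3   Tom   14.0
take 2 rows with smallest bonus:
   name  bonus
3   Tom   14.0
2  Nora   33.0
Finally, sum of column 'bonus' = 47.0.

47.0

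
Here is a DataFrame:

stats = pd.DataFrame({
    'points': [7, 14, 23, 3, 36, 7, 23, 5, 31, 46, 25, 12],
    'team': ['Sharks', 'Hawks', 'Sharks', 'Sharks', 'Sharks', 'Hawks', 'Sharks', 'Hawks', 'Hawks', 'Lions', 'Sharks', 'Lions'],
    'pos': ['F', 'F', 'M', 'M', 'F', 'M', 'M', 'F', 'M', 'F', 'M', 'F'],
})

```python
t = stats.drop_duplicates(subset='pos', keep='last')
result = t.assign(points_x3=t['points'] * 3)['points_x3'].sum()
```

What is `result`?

drop duplicate pos (keep=last):
    points    team pos
10      25  Sharks   M
11      12   Lions   F
add column points_x3 = t['points'] * 3:
    points    team pos  points_x3
10      25  Sharks   M         75
11      12   Lions   F         36
Then the sum of column 'points_x3': 111

111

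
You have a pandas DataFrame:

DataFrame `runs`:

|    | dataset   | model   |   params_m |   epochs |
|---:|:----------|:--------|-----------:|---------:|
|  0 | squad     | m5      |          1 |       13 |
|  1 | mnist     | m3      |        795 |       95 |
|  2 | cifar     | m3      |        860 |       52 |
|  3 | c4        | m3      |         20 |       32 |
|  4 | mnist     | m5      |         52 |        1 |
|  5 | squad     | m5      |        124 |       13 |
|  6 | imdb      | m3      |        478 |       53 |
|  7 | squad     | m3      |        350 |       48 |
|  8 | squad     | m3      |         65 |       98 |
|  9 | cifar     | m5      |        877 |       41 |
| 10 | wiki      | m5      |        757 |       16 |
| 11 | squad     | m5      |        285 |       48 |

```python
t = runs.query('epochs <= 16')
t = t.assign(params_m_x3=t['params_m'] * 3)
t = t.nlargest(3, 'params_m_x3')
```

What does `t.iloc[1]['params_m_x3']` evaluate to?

filter rows where epochs <= 16:
   dataset model  params_m  epochs
0    squad    m5         1      13
4    mnist    m5        52       1
5    squad    m5       124      13
10    wiki    m5       757      16
add column params_m_x3 = t['params_m'] * 3:
   dataset model  params_m  epochs  params_m_x3
0    squad    m5         1      13            3
4    mnist    m5        52       1          156
5    squad    m5       124      13          372
10    wiki    m5       757      16         2271
take 3 rows with largest params_m_x3:
   dataset model  params_m  epochs  params_m_x3
10    wiki    m5       757      16         2271
5    squad    m5       124      13          372
4    mnist    m5        52       1          156
value at position 1, column 'params_m_x3' → 372

372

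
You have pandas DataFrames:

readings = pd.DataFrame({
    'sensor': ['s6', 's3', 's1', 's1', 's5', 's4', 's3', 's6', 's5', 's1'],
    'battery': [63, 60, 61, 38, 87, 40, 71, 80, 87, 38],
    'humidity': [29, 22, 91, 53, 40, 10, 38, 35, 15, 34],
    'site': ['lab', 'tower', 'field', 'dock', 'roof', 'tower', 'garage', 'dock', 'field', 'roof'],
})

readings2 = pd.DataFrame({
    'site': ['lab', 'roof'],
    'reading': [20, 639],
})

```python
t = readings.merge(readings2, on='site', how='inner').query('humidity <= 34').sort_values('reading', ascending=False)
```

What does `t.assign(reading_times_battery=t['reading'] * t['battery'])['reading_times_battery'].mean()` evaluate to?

12771.0

merge on 'site' (how='inner') → 3 rows:
  sensor  battery  humidity  site  reading
0     s6       63        29   lab       20
1     s5       87        40  roof      639
2     s1       38        34  roof      639
filter rows where humidity <= 34:
  sensor  battery  humidity  site  reading
0     s6       63        29   lab       20
2     s1       38        34  roof      639
sort by reading descending:
  sensor  battery  humidity  site  reading
2     s1       38        34  roof      639
0     s6       63        29   lab       20
add column reading_times_battery = t['reading'] * t['battery']:
  sensor  battery  humidity  site  reading  reading_times_battery
2     s1       38        34  roof      639                  24282
0     s6       63        29   lab       20                   1260
The mean of column 'reading_times_battery' is 12771.0.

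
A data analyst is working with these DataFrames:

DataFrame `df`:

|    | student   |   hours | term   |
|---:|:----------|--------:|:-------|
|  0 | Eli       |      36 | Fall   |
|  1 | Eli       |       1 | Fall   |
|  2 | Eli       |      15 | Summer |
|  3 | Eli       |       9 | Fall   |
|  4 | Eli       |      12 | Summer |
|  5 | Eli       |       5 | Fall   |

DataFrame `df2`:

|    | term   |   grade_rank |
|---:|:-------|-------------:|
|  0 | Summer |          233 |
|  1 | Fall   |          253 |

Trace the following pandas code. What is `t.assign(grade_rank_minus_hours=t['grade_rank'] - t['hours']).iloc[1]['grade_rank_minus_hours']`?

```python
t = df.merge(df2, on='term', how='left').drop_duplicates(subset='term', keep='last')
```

merge on 'term' (how='left') → 6 rows:
  student  hours    term  grade_rank
0     Eli     36    Fall         253
1     Eli      1    Fall         253
2     Eli     15  Summer         233
3     Eli      9    Fall         253
4     Eli     12  Summer         233
5     Eli      5    Fall         253
drop duplicate term (keep=last):
  student  hours    term  grade_rank
4     Eli     12  Summer         233
5     Eli      5    Fall         253
add column grade_rank_minus_hours = t['grade_rank'] - t['hours']:
  student  hours    term  grade_rank  grade_rank_minus_hours
4     Eli     12  Summer         233                     221
5     Eli      5    Fall         253                     248
Hence 248.

248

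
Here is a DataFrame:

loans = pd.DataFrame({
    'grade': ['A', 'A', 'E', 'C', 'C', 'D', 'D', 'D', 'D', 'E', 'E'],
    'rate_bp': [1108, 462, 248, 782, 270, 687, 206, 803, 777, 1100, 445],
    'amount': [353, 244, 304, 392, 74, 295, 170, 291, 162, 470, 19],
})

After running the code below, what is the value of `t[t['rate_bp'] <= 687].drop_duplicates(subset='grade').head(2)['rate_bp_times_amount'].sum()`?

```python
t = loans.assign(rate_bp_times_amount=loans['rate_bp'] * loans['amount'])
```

188120

add column rate_bp_times_amount = loans['rate_bp'] * loans['amount']:
   grade  rate_bp  amount  rate_bp_times_amount
0      A     1108     353                391124
1      A      462     244                112728
2      E      248     304                 75392
3      C      782     392                306544
4      C      270      74                 19980
5      D      687     295                202665
6      D      206     170                 35020
7      D      803     291                233673
8      D      777     162                125874
9      E     1100     470                517000
10     E      445      19                  8455
filter rows where rate_bp <= 687:
   grade  rate_bp  amount  rate_bp_times_amount
1      A      462     244                112728
2      E      248     304                 75392
4      C      270      74                 19980
5      D      687     295                202665
6      D      206     170                 35020
10     E      445      19                  8455
drop duplicate grade (keep=first):
  grade  rate_bp  amount  rate_bp_times_amount
1     A      462     244                112728
2     E      248     304                 75392
4     C      270      74                 19980
5     D      687     295                202665
take first 2 rows:
  grade  rate_bp  amount  rate_bp_times_amount
1     A      462     244                112728
2     E      248     304                 75392
Finally, sum of column 'rate_bp_times_amount' = 188120.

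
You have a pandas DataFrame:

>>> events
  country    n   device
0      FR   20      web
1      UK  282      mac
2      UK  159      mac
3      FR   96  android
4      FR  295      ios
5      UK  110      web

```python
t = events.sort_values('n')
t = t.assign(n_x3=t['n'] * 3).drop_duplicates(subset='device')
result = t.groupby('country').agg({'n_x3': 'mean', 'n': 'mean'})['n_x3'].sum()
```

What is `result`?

888.0

sort by n:
  country    n   device
0      FR   20      web
3      FR   96  android
5      UK  110      web
2      UK  159      mac
1      UK  282      mac
4      FR  295      ios
add column n_x3 = t['n'] * 3:
  country    n   device  n_x3
0      FR   20      web    60
3      FR   96  android   288
5      UK  110      web   330
2      UK  159      mac   477
1      UK  282      mac   846
4      FR  295      ios   885
drop duplicate device (keep=first):
  country    n   device  n_x3
0      FR   20      web    60
3      FR   96  android   288
2      UK  159      mac   477
4      FR  295      ios   885
group by country: mean(n_x3), mean(n):
          n_x3      n
country              
FR       411.0  137.0
UK       477.0  159.0
The sum of column 'n_x3' is 888.0.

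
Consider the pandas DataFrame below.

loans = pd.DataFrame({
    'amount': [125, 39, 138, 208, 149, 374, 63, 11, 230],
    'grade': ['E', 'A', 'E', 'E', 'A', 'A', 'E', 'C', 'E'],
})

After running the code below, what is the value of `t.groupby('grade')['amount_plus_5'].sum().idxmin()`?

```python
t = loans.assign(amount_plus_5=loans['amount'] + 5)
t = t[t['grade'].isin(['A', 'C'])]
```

C

add column amount_plus_5 = loans['amount'] + 5:
   amount grade  amount_plus_5
0     125     E            130
1      39     A             44
2     138     E            143
3     208     E            213
4     149     A            154
5     374     A            379
6      63     E             68
7      11     C             16
8     230     E            235
filter rows where grade in ['A', 'C']:
   amount grade  amount_plus_5
1      39     A             44
4     149     A            154
5     374     A            379
7      11     C             16
group by grade, sum of amount_plus_5:
grade
A    577
C     16
Name: amount_plus_5, dtype: int64
Taking the label with the smallest value gives C.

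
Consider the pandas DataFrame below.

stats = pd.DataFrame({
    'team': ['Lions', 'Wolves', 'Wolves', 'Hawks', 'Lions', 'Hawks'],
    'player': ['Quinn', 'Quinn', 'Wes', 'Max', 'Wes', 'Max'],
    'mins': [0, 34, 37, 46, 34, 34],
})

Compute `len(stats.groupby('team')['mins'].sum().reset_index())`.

3

group by team, sum of mins:
team
Hawks     80
Lions     34
Wolves    71
Name: mins, dtype: int64
reset_index():
     team  mins
0   Hawks    80
1   Lions    34
2  Wolves    71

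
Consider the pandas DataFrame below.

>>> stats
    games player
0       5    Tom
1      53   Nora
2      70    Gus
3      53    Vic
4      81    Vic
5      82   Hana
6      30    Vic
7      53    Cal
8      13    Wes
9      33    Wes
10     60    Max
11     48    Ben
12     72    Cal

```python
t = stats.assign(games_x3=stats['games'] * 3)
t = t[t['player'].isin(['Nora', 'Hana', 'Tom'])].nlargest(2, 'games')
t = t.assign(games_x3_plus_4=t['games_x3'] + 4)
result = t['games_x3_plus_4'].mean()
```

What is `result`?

206.5

add column games_x3 = stats['games'] * 3:
    games player  games_x3
0       5    Tom        15
1      53   Nora       159
2      70    Gus       210
3      53    Vic       159
4      81    Vic       243
5      82   Hana       246
6      30    Vic        90
7      53    Cal       159
8      13    Wes        39
9      33    Wes        99
10     60    Max       180
11     48    Ben       144
12     72    Cal       216
filter rows where player in ['Nora', 'Hana', 'Tom']:
   games player  games_x3
0      5    Tom        15
1     53   Nora       159
5     82   Hana       246
take 2 rows with largest games:
   games player  games_x3
5     82   Hana       246
1     53   Nora       159
add column games_x3_plus_4 = t['games_x3'] + 4:
   games player  games_x3  games_x3_plus_4
5     82   Hana       246              250
1     53   Nora       159              163
The mean of column 'games_x3_plus_4' is 206.5.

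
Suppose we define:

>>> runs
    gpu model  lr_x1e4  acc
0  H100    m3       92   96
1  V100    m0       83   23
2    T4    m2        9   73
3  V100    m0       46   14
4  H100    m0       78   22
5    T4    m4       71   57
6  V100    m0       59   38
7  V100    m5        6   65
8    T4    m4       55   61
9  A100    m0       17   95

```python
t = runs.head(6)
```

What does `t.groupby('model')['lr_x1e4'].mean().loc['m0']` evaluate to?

take first 6 rows:
    gpu model  lr_x1e4  acc
0  H100    m3       92   96
1  V100    m0       83   23
2    T4    m2        9   73
3  V100    m0       46   14
4  H100    m0       78   22
5    T4    m4       71   57
group by model, mean of lr_x1e4:
model
m0    69.0
m2     9.0
m3    92.0
m4    71.0
Name: lr_x1e4, dtype: float64
value at index 'm0' → 69.0

69.0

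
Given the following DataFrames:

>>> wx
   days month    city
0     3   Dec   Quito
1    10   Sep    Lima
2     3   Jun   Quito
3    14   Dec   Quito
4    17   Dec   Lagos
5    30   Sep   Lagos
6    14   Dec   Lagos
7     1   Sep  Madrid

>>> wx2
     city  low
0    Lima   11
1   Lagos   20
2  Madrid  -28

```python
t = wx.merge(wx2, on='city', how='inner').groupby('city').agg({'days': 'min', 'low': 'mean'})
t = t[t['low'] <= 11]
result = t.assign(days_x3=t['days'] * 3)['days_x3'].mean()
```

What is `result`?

16.5

merge on 'city' (how='inner') → 5 rows:
   days month    city  low
0    10   Sep    Lima   11
1    17   Dec   Lagos   20
2    30   Sep   Lagos   20
3    14   Dec   Lagos   20
4     1   Sep  Madrid  -28
group by city: min(days), mean(low):
        days   low
city              
Lagos     14  20.0
Lima      10  11.0
Madrid     1 -28.0
filter rows where low <= 11:
        days   low
city              
Lima      10  11.0
Madrid     1 -28.0
add column days_x3 = t['days'] * 3:
        days   low  days_x3
city                       
Lima      10  11.0       30
Madrid     1 -28.0        3
Finally, mean of column 'days_x3' = 16.5.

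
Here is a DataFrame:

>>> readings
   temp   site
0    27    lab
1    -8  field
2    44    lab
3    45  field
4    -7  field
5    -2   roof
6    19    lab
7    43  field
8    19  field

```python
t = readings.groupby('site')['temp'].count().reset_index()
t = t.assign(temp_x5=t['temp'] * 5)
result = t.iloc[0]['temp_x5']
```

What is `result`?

25

group by site, count of temp:
site
field    5
lab      3
roof     1
Name: temp, dtype: int64
reset_index():
    site  temp
0  field     5
1    lab     3
2   roof     1
add column temp_x5 = t['temp'] * 5:
    site  temp  temp_x5
0  field     5       25
1    lab     3       15
2   roof     1        5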